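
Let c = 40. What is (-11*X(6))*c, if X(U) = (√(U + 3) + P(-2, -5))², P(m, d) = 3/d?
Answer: -12672/5 ≈ -2534.4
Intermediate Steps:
X(U) = (-⅗ + √(3 + U))² (X(U) = (√(U + 3) + 3/(-5))² = (√(3 + U) + 3*(-⅕))² = (√(3 + U) - ⅗)² = (-⅗ + √(3 + U))²)
(-11*X(6))*c = -11*(-3 + 5*√(3 + 6))²/25*40 = -11*(-3 + 5*√9)²/25*40 = -11*(-3 + 5*3)²/25*40 = -11*(-3 + 15)²/25*40 = -11*12²/25*40 = -11*144/25*40 = -1584/25*40 = -12672/5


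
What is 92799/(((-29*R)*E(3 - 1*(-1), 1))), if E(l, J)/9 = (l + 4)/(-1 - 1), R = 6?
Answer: 3437/232 ≈ 14.815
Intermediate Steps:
E(l, J) = -18 - 9*l/2 (E(l, J) = 9*((l + 4)/(-1 - 1)) = 9*((4 + l)/(-2)) = 9*((4 + l)*(-½)) = 9*(-2 - l/2) = -18 - 9*l/2)
92799/(((-29*R)*E(3 - 1*(-1), 1))) = 92799/(((-29*6)*(-18 - 9*(3 - 1*(-1))/2))) = 92799/((-174*(-18 - 9*(3 + 1)/2))) = 92799/((-174*(-18 - 9/2*4))) = 92799/((-174*(-18 - 18))) = 92799/((-174*(-36))) = 92799/6264 = 92799*(1/6264) = 3437/232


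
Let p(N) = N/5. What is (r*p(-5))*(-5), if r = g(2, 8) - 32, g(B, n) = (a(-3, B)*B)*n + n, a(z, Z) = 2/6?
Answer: -280/3 ≈ -93.333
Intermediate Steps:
a(z, Z) = 1/3 (a(z, Z) = 2*(1/6) = 1/3)
g(B, n) = n + B*n/3 (g(B, n) = (B/3)*n + n = B*n/3 + n = n + B*n/3)
p(N) = N/5 (p(N) = N*(1/5) = N/5)
r = -56/3 (r = (1/3)*8*(3 + 2) - 32 = (1/3)*8*5 - 32 = 40/3 - 32 = -56/3 ≈ -18.667)
(r*p(-5))*(-5) = -56*(-5)/15*(-5) = -56/3*(-1)*(-5) = (56/3)*(-5) = -280/3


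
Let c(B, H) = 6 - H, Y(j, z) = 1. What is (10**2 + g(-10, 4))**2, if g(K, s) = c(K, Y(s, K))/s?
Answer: 164025/16 ≈ 10252.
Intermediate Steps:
g(K, s) = 5/s (g(K, s) = (6 - 1*1)/s = (6 - 1)/s = 5/s)
(10**2 + g(-10, 4))**2 = (10**2 + 5/4)**2 = (100 + 5*(1/4))**2 = (100 + 5/4)**2 = (405/4)**2 = 164025/16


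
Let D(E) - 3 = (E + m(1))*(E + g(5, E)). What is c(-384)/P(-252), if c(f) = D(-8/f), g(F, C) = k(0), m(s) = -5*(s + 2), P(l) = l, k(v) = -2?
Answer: -75217/580608 ≈ -0.12955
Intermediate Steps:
m(s) = -10 - 5*s (m(s) = -5*(2 + s) = -10 - 5*s)
g(F, C) = -2
D(E) = 3 + (-15 + E)*(-2 + E) (D(E) = 3 + (E + (-10 - 5*1))*(E - 2) = 3 + (E + (-10 - 5))*(-2 + E) = 3 + (E - 15)*(-2 + E) = 3 + (-15 + E)*(-2 + E))
c(f) = 33 + 64/f² + 136/f (c(f) = 33 + (-8/f)² - (-136)/f = 33 + 64/f² + 136/f)
c(-384)/P(-252) = (33 + 64/(-384)² + 136/(-384))/(-252) = (33 + 64*(1/147456) + 136*(-1/384))*(-1/252) = (33 + 1/2304 - 17/48)*(-1/252) = (75217/2304)*(-1/252) = -75217/580608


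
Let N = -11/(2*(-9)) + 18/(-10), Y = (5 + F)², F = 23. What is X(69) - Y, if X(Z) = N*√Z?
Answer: -784 - 107*√69/90 ≈ -793.88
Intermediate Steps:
Y = 784 (Y = (5 + 23)² = 28² = 784)
N = -107/90 (N = -11/(-18) + 18*(-⅒) = -11*(-1/18) - 9/5 = 11/18 - 9/5 = -107/90 ≈ -1.1889)
X(Z) = -107*√Z/90
X(69) - Y = -107*√69/90 - 1*784 = -107*√69/90 - 784 = -784 - 107*√69/90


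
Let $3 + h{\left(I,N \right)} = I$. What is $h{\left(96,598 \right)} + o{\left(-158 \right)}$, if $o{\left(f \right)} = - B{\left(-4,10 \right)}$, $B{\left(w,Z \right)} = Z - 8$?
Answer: $91$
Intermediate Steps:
$h{\left(I,N \right)} = -3 + I$
$B{\left(w,Z \right)} = -8 + Z$
$o{\left(f \right)} = -2$ ($o{\left(f \right)} = - (-8 + 10) = \left(-1\right) 2 = -2$)
$h{\left(96,598 \right)} + o{\left(-158 \right)} = \left(-3 + 96\right) - 2 = 93 - 2 = 91$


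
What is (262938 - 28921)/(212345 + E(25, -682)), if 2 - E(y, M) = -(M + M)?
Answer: 234017/210983 ≈ 1.1092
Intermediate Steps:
E(y, M) = 2 + 2*M (E(y, M) = 2 - (-1)*(M + M) = 2 - (-1)*2*M = 2 - (-2)*M = 2 + 2*M)
(262938 - 28921)/(212345 + E(25, -682)) = (262938 - 28921)/(212345 + (2 + 2*(-682))) = 234017/(212345 + (2 - 1364)) = 234017/(212345 - 1362) = 234017/210983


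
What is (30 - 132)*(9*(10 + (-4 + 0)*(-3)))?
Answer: -20196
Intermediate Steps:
(30 - 132)*(9*(10 + (-4 + 0)*(-3))) = -918*(10 - 4*(-3)) = -918*(10 + 12) = -918*22 = -102*198 = -20196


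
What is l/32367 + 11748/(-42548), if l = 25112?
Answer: 15641315/31298889 ≈ 0.49974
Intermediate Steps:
l/32367 + 11748/(-42548) = 25112/32367 + 11748/(-42548) = 25112*(1/32367) + 11748*(-1/42548) = 25112/32367 - 267/967 = 15641315/31298889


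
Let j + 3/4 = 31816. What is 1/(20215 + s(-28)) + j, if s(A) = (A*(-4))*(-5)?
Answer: 2501314959/78620 ≈ 31815.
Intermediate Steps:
s(A) = 20*A (s(A) = -4*A*(-5) = 20*A)
j = 127261/4 (j = -¾ + 31816 = 127261/4 ≈ 31815.)
1/(20215 + s(-28)) + j = 1/(20215 + 20*(-28)) + 127261/4 = 1/(20215 - 560) + 127261/4 = 1/19655 + 127261/4 = 2501314959/78620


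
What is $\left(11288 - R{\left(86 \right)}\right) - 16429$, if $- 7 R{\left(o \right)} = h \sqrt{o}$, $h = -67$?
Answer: $-5141 - \frac{67 \sqrt{86}}{7} \approx -5229.8$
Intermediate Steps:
$R{\left(o \right)} = \frac{67 \sqrt{o}}{7}$ ($R{\left(o \right)} = - \frac{\left(-67\right) \sqrt{o}}{7} = \frac{67 \sqrt{o}}{7}$)
$\left(11288 - R{\left(86 \right)}\right) - 16429 = \left(11288 - \frac{67 \sqrt{86}}{7}\right) - 16429 = -5141 - \frac{67 \sqrt{86}}{7}$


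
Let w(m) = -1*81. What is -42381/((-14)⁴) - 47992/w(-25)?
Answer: 1840227811/3111696 ≈ 591.39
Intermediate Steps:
w(m) = -81
-42381/((-14)⁴) - 47992/w(-25) = -42381/((-14)⁴) - 47992/(-81) = -42381/38416 - 47992*(-1/81) = -42381*1/38416 + 47992/81 = -42381/38416 + 47992/81 = 1840227811/3111696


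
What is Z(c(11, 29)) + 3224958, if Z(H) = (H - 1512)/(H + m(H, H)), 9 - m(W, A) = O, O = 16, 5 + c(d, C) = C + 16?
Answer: 106422142/33 ≈ 3.2249e+6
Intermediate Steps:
c(d, C) = 11 + C (c(d, C) = -5 + (C + 16) = -5 + (16 + C) = 11 + C)
m(W, A) = -7 (m(W, A) = 9 - 1*16 = 9 - 16 = -7)
Z(H) = (-1512 + H)/(-7 + H) (Z(H) = (H - 1512)/(H - 7) = (-1512 + H)/(-7 + H))
Z(c(11, 29)) + 3224958 = (-1512 + (11 + 29))/(-7 + (11 + 29)) + 3224958 = (-1512 + 40)/(-7 + 40) + 3224958 = -1472/33 + 3224958 = 106422142/33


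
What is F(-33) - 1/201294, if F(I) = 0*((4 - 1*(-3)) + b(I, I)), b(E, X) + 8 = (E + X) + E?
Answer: -1/201294 ≈ -4.9679e-6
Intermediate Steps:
b(E, X) = -8 + X + 2*E (b(E, X) = -8 + ((E + X) + E) = -8 + (X + 2*E) = -8 + X + 2*E)
F(I) = 0 (F(I) = 0*((4 - 1*(-3)) + (-8 + I + 2*I)) = 0*((4 + 3) + (-8 + 3*I)) = 0*(7 + (-8 + 3*I)) = 0*(-1 + 3*I) = 0)
F(-33) - 1/201294 = 0 - 1/201294 = -1/201294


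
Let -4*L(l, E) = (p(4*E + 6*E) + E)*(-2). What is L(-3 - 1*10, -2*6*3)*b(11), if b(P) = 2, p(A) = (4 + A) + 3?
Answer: -389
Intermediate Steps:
p(A) = 7 + A
L(l, E) = 7/2 + 11*E/2 (L(l, E) = -((7 + (4*E + 6*E)) + E)*(-2)/4 = -((7 + 10*E) + E)*(-2)/4 = -(7 + 11*E)*(-2)/4 = -(-14 - 22*E)/4 = 7/2 + 11*E/2)
L(-3 - 1*10, -2*6*3)*b(11) = (7/2 + 11*(-2*6*3)/2)*2 = (7/2 + 11*(-12*3)/2)*2 = (7/2 + (11/2)*(-36))*2 = (7/2 - 198)*2 = -389/2*2 = -389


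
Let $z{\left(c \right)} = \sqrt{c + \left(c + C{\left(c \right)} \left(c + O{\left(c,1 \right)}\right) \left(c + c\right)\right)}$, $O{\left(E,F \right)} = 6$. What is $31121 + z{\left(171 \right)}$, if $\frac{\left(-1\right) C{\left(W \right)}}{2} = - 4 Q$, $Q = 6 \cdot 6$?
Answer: $31121 + 57 \sqrt{5366} \approx 35296.0$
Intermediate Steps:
$Q = 36$
$C{\left(W \right)} = 288$ ($C{\left(W \right)} = - 2 \left(\left(-4\right) 36\right) = \left(-2\right) \left(-144\right) = 288$)
$z{\left(c \right)} = \sqrt{2 c + 576 c \left(6 + c\right)}$ ($z{\left(c \right)} = \sqrt{c + \left(c + 288 \left(c + 6\right) \left(c + c\right)\right)} = \sqrt{c + \left(c + 288 \left(6 + c\right) 2 c\right)} = \sqrt{c + \left(c + 288 \cdot 2 c \left(6 + c\right)\right)} = \sqrt{c + \left(c + 576 c \left(6 + c\right)\right)} = \sqrt{2 c + 576 c \left(6 + c\right)}$)
$31121 + z{\left(171 \right)} = 31121 + \sqrt{2} \sqrt{171 \left(1729 + 288 \cdot 171\right)} = 31121 + \sqrt{2} \sqrt{171 \left(1729 + 49248\right)} = 31121 + \sqrt{2} \sqrt{171 \cdot 50977} = 31121 + \sqrt{2} \sqrt{8717067} = 31121 + \sqrt{2} \cdot 57 \sqrt{2683} = 31121 + 57 \sqrt{5366}$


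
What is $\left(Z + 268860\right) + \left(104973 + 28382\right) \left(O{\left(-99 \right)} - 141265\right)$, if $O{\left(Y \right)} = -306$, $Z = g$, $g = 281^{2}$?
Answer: $-18878852884$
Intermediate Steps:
$g = 78961$
$Z = 78961$
$\left(Z + 268860\right) + \left(104973 + 28382\right) \left(O{\left(-99 \right)} - 141265\right) = \left(78961 + 268860\right) + \left(104973 + 28382\right) \left(-306 - 141265\right) = 347821 + 133355 \left(-141571\right) = 347821 - 18879200705 = -18878852884$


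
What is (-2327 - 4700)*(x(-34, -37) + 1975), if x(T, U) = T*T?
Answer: -22001537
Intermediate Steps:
x(T, U) = T²
(-2327 - 4700)*(x(-34, -37) + 1975) = (-2327 - 4700)*((-34)² + 1975) = -7027*(1156 + 1975) = -7027*3131 = -22001537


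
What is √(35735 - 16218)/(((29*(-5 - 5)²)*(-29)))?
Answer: -√19517/84100 ≈ -0.0016612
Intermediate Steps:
√(35735 - 16218)/(((29*(-5 - 5)²)*(-29))) = √19517/(((29*(-10)²)*(-29))) = √19517/(((29*100)*(-29))) = √19517/((2900*(-29))) = √19517/(-84100) = √19517*(-1/84100) = -√19517/84100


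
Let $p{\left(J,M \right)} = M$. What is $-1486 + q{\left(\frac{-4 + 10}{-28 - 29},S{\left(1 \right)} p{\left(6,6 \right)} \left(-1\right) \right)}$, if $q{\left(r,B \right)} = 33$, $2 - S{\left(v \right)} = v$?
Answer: $-1453$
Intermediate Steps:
$S{\left(v \right)} = 2 - v$
$-1486 + q{\left(\frac{-4 + 10}{-28 - 29},S{\left(1 \right)} p{\left(6,6 \right)} \left(-1\right) \right)} = -1486 + 33 = -1453$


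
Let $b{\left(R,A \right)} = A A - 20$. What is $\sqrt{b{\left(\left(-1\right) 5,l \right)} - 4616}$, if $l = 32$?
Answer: $2 i \sqrt{903} \approx 60.1 i$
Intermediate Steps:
$b{\left(R,A \right)} = -20 + A^{2}$ ($b{\left(R,A \right)} = A^{2} - 20 = -20 + A^{2}$)
$\sqrt{b{\left(\left(-1\right) 5,l \right)} - 4616} = \sqrt{\left(-20 + 32^{2}\right) - 4616} = \sqrt{\left(-20 + 1024\right) - 4616} = \sqrt{1004 - 4616} = \sqrt{-3612} = 2 i \sqrt{903}$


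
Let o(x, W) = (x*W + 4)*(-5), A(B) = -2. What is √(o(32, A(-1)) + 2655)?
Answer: √2955 ≈ 54.360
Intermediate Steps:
o(x, W) = -20 - 5*W*x (o(x, W) = (W*x + 4)*(-5) = (4 + W*x)*(-5) = -20 - 5*W*x)
√(o(32, A(-1)) + 2655) = √((-20 - 5*(-2)*32) + 2655) = √((-20 + 320) + 2655) = √(300 + 2655) = √2955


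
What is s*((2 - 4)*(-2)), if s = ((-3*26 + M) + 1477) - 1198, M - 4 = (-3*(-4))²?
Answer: 1396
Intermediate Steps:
M = 148 (M = 4 + (-3*(-4))² = 4 + 12² = 4 + 144 = 148)
s = 349 (s = ((-3*26 + 148) + 1477) - 1198 = ((-78 + 148) + 1477) - 1198 = (70 + 1477) - 1198 = 1547 - 1198 = 349)
s*((2 - 4)*(-2)) = 349*((2 - 4)*(-2)) = 349*(-2*(-2)) = 349*4 = 1396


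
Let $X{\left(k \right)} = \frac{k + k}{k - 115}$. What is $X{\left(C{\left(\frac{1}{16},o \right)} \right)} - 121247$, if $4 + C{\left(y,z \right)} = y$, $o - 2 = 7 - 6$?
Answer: $- \frac{230732915}{1903} \approx -1.2125 \cdot 10^{5}$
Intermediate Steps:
$o = 3$ ($o = 2 + \left(7 - 6\right) = 2 + 1 = 3$)
$C{\left(y,z \right)} = -4 + y$
$X{\left(k \right)} = \frac{2 k}{-115 + k}$
$X{\left(C{\left(\frac{1}{16},o \right)} \right)} - 121247 = \frac{2 \left(-4 + \frac{1}{16}\right)}{-115 - \left(4 - \frac{1}{16}\right)} - 121247 = \frac{2 \left(-4 + \frac{1}{16}\right)}{-115 + \left(-4 + \frac{1}{16}\right)} - 121247 = 2 \left(- \frac{63}{16}\right) \frac{1}{-115 - \frac{63}{16}} - 121247 = 2 \left(- \frac{63}{16}\right) \frac{1}{- \frac{1903}{16}} - 121247 = 2 \left(- \frac{63}{16}\right) \left(- \frac{16}{1903}\right) - 121247 = \frac{126}{1903} - 121247 = - \frac{230732915}{1903}$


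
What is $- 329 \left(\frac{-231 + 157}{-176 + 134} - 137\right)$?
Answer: $\frac{133480}{3} \approx 44493.0$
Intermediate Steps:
$- 329 \left(\frac{-231 + 157}{-176 + 134} - 137\right) = - 329 \left(- \frac{74}{-42} - 137\right) = - 329 \left(\left(-74\right) \left(- \frac{1}{42}\right) - 137\right) = - 329 \left(\frac{37}{21} - 137\right) = \left(-329\right) \left(- \frac{2840}{21}\right) = \frac{133480}{3}$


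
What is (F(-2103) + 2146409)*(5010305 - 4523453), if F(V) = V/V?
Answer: 1044984001320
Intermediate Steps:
F(V) = 1
(F(-2103) + 2146409)*(5010305 - 4523453) = (1 + 2146409)*(5010305 - 4523453) = 2146410*486852 = 1044984001320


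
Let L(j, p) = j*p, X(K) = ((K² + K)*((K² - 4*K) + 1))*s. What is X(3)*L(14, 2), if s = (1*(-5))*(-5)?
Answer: -16800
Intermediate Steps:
s = 25 (s = -5*(-5) = 25)
X(K) = 25*(K + K²)*(1 + K² - 4*K) (X(K) = ((K² + K)*((K² - 4*K) + 1))*25 = ((K + K²)*(1 + K² - 4*K))*25 = 25*(K + K²)*(1 + K² - 4*K))
X(3)*L(14, 2) = (25*3*(1 + 3³ - 3*3 - 3*3²))*(14*2) = (25*3*(1 + 27 - 9 - 3*9))*28 = (25*3*(1 + 27 - 9 - 27))*28 = (25*3*(-8))*28 = -600*28 = -16800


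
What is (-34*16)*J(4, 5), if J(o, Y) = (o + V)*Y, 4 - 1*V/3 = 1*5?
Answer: -2720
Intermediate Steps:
V = -3 (V = 12 - 3*5 = 12 - 15 = -3)
J(o, Y) = Y*(-3 + o) (J(o, Y) = (o - 3)*Y = (-3 + o)*Y = Y*(-3 + o))
(-34*16)*J(4, 5) = (-34*16)*(5*(-3 + 4)) = -2720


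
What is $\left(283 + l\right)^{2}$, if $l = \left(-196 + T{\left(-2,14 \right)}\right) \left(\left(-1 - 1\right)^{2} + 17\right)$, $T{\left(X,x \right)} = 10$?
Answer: $13126129$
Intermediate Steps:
$l = -3906$ ($l = \left(-196 + 10\right) \left(\left(-1 - 1\right)^{2} + 17\right) = - 186 \left(\left(-2\right)^{2} + 17\right) = - 186 \left(4 + 17\right) = \left(-186\right) 21 = -3906$)
$\left(283 + l\right)^{2} = \left(283 - 3906\right)^{2} = \left(-3623\right)^{2} = 13126129$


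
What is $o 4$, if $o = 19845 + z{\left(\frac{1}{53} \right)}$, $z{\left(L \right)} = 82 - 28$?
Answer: $79596$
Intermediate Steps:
$z{\left(L \right)} = 54$
$o = 19899$ ($o = 19845 + 54 = 19899$)
$o 4 = 19899 \cdot 4 = 79596$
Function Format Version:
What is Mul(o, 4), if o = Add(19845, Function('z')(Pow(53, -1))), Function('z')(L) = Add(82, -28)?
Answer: 79596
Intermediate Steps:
Function('z')(L) = 54
o = 19899 (o = Add(19845, 54) = 19899)
Mul(o, 4) = Mul(19899, 4) = 79596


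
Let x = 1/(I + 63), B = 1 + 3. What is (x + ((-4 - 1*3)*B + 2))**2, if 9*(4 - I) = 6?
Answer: 26739241/39601 ≈ 675.22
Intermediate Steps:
B = 4
I = 10/3 (I = 4 - 1/9*6 = 4 - 2/3 = 10/3 ≈ 3.3333)
x = 3/199 (x = 1/(10/3 + 63) = 1/(199/3) = 3/199 ≈ 0.015075)
(x + ((-4 - 1*3)*B + 2))**2 = (3/199 + ((-4 - 1*3)*4 + 2))**2 = (3/199 + ((-4 - 3)*4 + 2))**2 = (3/199 + (-7*4 + 2))**2 = (3/199 + (-28 + 2))**2 = (3/199 - 26)**2 = (-5171/199)**2 = 26739241/39601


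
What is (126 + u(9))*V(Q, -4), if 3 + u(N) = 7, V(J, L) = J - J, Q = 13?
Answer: 0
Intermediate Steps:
V(J, L) = 0
u(N) = 4 (u(N) = -3 + 7 = 4)
(126 + u(9))*V(Q, -4) = (126 + 4)*0 = 130*0 = 0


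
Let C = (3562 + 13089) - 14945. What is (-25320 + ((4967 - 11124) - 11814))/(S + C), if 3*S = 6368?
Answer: -129873/11486 ≈ -11.307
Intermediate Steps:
S = 6368/3 (S = (1/3)*6368 = 6368/3 ≈ 2122.7)
C = 1706 (C = 16651 - 14945 = 1706)
(-25320 + ((4967 - 11124) - 11814))/(S + C) = (-25320 + ((4967 - 11124) - 11814))/(6368/3 + 1706) = (-25320 + (-6157 - 11814))/(11486/3) = (-25320 - 17971)*(3/11486) = -43291*3/11486 = -129873/11486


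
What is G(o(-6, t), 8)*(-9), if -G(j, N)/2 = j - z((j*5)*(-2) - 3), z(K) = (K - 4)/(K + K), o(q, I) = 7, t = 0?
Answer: 8505/73 ≈ 116.51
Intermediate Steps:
z(K) = (-4 + K)/(2*K) (z(K) = (-4 + K)/((2*K)) = (-4 + K)*(1/(2*K)) = (-4 + K)/(2*K))
G(j, N) = -2*j + (-7 - 10*j)/(-3 - 10*j) (G(j, N) = -2*(j - (-4 + ((j*5)*(-2) - 3))/(2*((j*5)*(-2) - 3))) = -2*(j - (-4 + ((5*j)*(-2) - 3))/(2*((5*j)*(-2) - 3))) = -2*(j - (-4 + (-10*j - 3))/(2*(-10*j - 3))) = -2*(j - (-4 + (-3 - 10*j))/(2*(-3 - 10*j))) = -2*(j - (-7 - 10*j)/(2*(-3 - 10*j))) = -2*j + (-7 - 10*j)/(-3 - 10*j))
G(o(-6, t), 8)*(-9) = ((7 - 20*7² + 4*7)/(3 + 10*7))*(-9) = ((7 - 20*49 + 28)/(3 + 70))*(-9) = ((7 - 980 + 28)/73)*(-9) = ((1/73)*(-945))*(-9) = -945/73*(-9) = 8505/73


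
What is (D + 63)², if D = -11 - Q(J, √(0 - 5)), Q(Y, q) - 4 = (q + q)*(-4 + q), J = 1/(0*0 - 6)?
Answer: 3044 + 928*I*√5 ≈ 3044.0 + 2075.1*I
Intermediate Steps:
J = -⅙ (J = 1/(0 - 6) = 1/(-6) = -⅙ ≈ -0.16667)
Q(Y, q) = 4 + 2*q*(-4 + q) (Q(Y, q) = 4 + (q + q)*(-4 + q) = 4 + (2*q)*(-4 + q) = 4 + 2*q*(-4 + q))
D = -5 + 8*I*√5 (D = -11 - (4 - 8*√(0 - 5) + 2*(√(0 - 5))²) = -11 - (4 - 8*I*√5 + 2*(√(-5))²) = -11 - (4 - 8*I*√5 + 2*(I*√5)²) = -11 - (4 - 8*I*√5 + 2*(-5)) = -11 - (4 - 8*I*√5 - 10) = -11 - (-6 - 8*I*√5) = -11 + (6 + 8*I*√5) = -5 + 8*I*√5 ≈ -5.0 + 17.889*I)
(D + 63)² = ((-5 + 8*I*√5) + 63)² = (58 + 8*I*√5)²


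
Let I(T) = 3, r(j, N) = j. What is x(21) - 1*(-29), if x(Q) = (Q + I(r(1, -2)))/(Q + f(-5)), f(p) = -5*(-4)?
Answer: 1213/41 ≈ 29.585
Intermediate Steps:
f(p) = 20
x(Q) = (3 + Q)/(20 + Q) (x(Q) = (Q + 3)/(Q + 20) = (3 + Q)/(20 + Q))
x(21) - 1*(-29) = (3 + 21)/(20 + 21) - 1*(-29) = 24/41 + 29 = 1213/41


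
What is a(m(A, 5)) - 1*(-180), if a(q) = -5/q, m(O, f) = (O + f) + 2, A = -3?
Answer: 715/4 ≈ 178.75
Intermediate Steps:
m(O, f) = 2 + O + f
a(m(A, 5)) - 1*(-180) = -5/(2 - 3 + 5) - 1*(-180) = -5/4 + 180 = 715/4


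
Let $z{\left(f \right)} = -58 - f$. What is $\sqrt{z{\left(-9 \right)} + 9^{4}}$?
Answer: $4 \sqrt{407} \approx 80.697$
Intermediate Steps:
$\sqrt{z{\left(-9 \right)} + 9^{4}} = \sqrt{\left(-58 - -9\right) + 9^{4}} = \sqrt{\left(-58 + 9\right) + 6561} = \sqrt{-49 + 6561} = \sqrt{6512} = 4 \sqrt{407}$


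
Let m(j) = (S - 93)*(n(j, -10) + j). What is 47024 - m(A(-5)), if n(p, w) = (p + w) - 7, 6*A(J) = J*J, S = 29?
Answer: 139408/3 ≈ 46469.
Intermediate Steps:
A(J) = J**2/6 (A(J) = (J*J)/6 = J**2/6)
n(p, w) = -7 + p + w
m(j) = 1088 - 128*j (m(j) = (29 - 93)*((-7 + j - 10) + j) = -64*((-17 + j) + j) = -64*(-17 + 2*j) = 1088 - 128*j)
47024 - m(A(-5)) = 47024 - (1088 - 64*(-5)**2/3) = 47024 - (1088 - 64*25/3) = 47024 - (1088 - 128*25/6) = 47024 - (1088 - 1600/3) = 47024 - 1*1664/3 = 47024 - 1664/3 = 139408/3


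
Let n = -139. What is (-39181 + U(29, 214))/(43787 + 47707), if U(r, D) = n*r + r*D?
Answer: -18503/45747 ≈ -0.40446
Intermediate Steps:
U(r, D) = -139*r + D*r (U(r, D) = -139*r + r*D = -139*r + D*r)
(-39181 + U(29, 214))/(43787 + 47707) = (-39181 + 29*(-139 + 214))/(43787 + 47707) = (-39181 + 29*75)/91494 = (-39181 + 2175)*(1/91494) = -37006*1/91494 = -18503/45747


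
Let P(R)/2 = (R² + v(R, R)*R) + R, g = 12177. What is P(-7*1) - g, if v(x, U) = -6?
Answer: -12009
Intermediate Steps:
P(R) = -10*R + 2*R² (P(R) = 2*((R² - 6*R) + R) = 2*(R² - 5*R) = -10*R + 2*R²)
P(-7*1) - g = 2*(-7*1)*(-5 - 7*1) - 1*12177 = 2*(-7)*(-5 - 7) - 12177 = 2*(-7)*(-12) - 12177 = 168 - 12177 = -12009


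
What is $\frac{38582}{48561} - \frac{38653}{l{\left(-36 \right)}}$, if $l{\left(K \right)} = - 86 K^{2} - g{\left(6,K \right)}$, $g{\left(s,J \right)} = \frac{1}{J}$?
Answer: $\frac{222380015518}{194846884815} \approx 1.1413$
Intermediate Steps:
$l{\left(K \right)} = - \frac{1}{K} - 86 K^{2}$ ($l{\left(K \right)} = - 86 K^{2} - \frac{1}{K} = - \frac{1}{K} - 86 K^{2}$)
$\frac{38582}{48561} - \frac{38653}{l{\left(-36 \right)}} = \frac{38582}{48561} - \frac{38653}{\frac{1}{-36} \left(-1 - 86 \left(-36\right)^{3}\right)} = 38582 \cdot \frac{1}{48561} - \frac{38653}{\left(- \frac{1}{36}\right) \left(-1 - -4012416\right)} = \frac{38582}{48561} - \frac{38653}{\left(- \frac{1}{36}\right) \left(-1 + 4012416\right)} = \frac{38582}{48561} - \frac{38653}{\left(- \frac{1}{36}\right) 4012415} = \frac{38582}{48561} - \frac{38653}{- \frac{4012415}{36}} = \frac{38582}{48561} - - \frac{1391508}{4012415} = \frac{38582}{48561} + \frac{1391508}{4012415} = \frac{222380015518}{194846884815}$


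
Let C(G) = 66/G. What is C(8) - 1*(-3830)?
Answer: 15353/4 ≈ 3838.3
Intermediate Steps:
C(8) - 1*(-3830) = 66/8 - 1*(-3830) = 66*(⅛) + 3830 = 33/4 + 3830 = 15353/4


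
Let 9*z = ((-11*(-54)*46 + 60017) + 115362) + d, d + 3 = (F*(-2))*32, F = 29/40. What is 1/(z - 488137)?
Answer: -15/6984299 ≈ -2.1477e-6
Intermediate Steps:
F = 29/40 (F = 29*(1/40) = 29/40 ≈ 0.72500)
d = -247/5 (d = -3 + ((29/40)*(-2))*32 = -3 - 29/20*32 = -3 - 232/5 = -247/5 ≈ -49.400)
z = 337756/15 (z = (((-11*(-54)*46 + 60017) + 115362) - 247/5)/9 = (((594*46 + 60017) + 115362) - 247/5)/9 = (((27324 + 60017) + 115362) - 247/5)/9 = ((87341 + 115362) - 247/5)/9 = (202703 - 247/5)/9 = (⅑)*(1013268/5) = 337756/15 ≈ 22517.)
1/(z - 488137) = 1/(337756/15 - 488137) = 1/(-6984299/15) = -15/6984299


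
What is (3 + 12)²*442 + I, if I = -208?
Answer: 99242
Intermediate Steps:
(3 + 12)²*442 + I = (3 + 12)²*442 - 208 = 15²*442 - 208 = 225*442 - 208 = 99450 - 208 = 99242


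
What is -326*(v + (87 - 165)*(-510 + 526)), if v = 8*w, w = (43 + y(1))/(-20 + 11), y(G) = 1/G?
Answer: 3776384/9 ≈ 4.1960e+5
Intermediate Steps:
w = -44/9 (w = (43 + 1/1)/(-20 + 11) = (43 + 1)/(-9) = 44*(-⅑) = -44/9 ≈ -4.8889)
v = -352/9 (v = 8*(-44/9) = -352/9 ≈ -39.111)
-326*(v + (87 - 165)*(-510 + 526)) = -326*(-352/9 + (87 - 165)*(-510 + 526)) = -326*(-352/9 - 78*16) = -326*(-352/9 - 1248) = -326*(-11584/9) = 3776384/9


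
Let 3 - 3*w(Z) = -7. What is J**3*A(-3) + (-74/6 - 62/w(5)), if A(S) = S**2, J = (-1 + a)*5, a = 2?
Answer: 16411/15 ≈ 1094.1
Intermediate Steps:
w(Z) = 10/3 (w(Z) = 1 - 1/3*(-7) = 1 + 7/3 = 10/3)
J = 5 (J = (-1 + 2)*5 = 1*5 = 5)
J**3*A(-3) + (-74/6 - 62/w(5)) = 5**3*(-3)**2 + (-74/6 - 62/10/3) = 125*9 + (-74*1/6 - 62*3/10) = 1125 + (-37/3 - 93/5) = 1125 - 464/15 = 16411/15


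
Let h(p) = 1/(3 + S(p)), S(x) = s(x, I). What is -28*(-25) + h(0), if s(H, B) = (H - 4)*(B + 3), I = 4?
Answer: 17499/25 ≈ 699.96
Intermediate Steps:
s(H, B) = (-4 + H)*(3 + B)
S(x) = -28 + 7*x (S(x) = -12 - 4*4 + 3*x + 4*x = -12 - 16 + 3*x + 4*x = -28 + 7*x)
h(p) = 1/(-25 + 7*p) (h(p) = 1/(3 + (-28 + 7*p)) = 1/(-25 + 7*p))
-28*(-25) + h(0) = -28*(-25) + 1/(-25 + 7*0) = 700 + 1/(-25 + 0) = 700 + 1/(-25) = 700 - 1/25 = 17499/25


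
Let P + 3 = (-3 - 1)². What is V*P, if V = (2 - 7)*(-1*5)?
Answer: 325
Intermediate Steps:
P = 13 (P = -3 + (-3 - 1)² = -3 + (-4)² = -3 + 16 = 13)
V = 25 (V = -5*(-5) = 25)
V*P = 25*13 = 325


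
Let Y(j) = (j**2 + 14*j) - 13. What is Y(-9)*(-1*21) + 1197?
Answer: 2415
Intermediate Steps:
Y(j) = -13 + j**2 + 14*j
Y(-9)*(-1*21) + 1197 = (-13 + (-9)**2 + 14*(-9))*(-1*21) + 1197 = (-13 + 81 - 126)*(-21) + 1197 = -58*(-21) + 1197 = 1218 + 1197 = 2415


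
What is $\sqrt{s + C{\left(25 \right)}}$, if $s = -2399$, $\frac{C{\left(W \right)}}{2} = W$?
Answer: $9 i \sqrt{29} \approx 48.466 i$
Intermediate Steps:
$C{\left(W \right)} = 2 W$
$\sqrt{s + C{\left(25 \right)}} = \sqrt{-2399 + 2 \cdot 25} = \sqrt{-2399 + 50} = \sqrt{-2349} = 9 i \sqrt{29}$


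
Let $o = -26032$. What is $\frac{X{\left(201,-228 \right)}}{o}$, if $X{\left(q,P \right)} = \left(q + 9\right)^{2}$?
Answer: $- \frac{11025}{6508} \approx -1.6941$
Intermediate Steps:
$X{\left(q,P \right)} = \left(9 + q\right)^{2}$
$\frac{X{\left(201,-228 \right)}}{o} = \frac{\left(9 + 201\right)^{2}}{-26032} = 210^{2} \left(- \frac{1}{26032}\right) = 44100 \left(- \frac{1}{26032}\right) = - \frac{11025}{6508}$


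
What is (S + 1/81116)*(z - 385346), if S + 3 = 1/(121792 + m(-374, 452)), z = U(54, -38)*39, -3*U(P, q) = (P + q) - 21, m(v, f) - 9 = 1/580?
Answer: 25572988896124293/22125119044 ≈ 1.1558e+6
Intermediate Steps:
m(v, f) = 5221/580 (m(v, f) = 9 + 1/580 = 5221/580)
U(P, q) = 7 - P/3 - q/3 (U(P, q) = -((P + q) - 21)/3 = -(-21 + P + q)/3 = 7 - P/3 - q/3)
z = 65 (z = (7 - 1/3*54 - 1/3*(-38))*39 = (7 - 18 + 38/3)*39 = (5/3)*39 = 65)
S = -211933163/70644581 (S = -3 + 1/(121792 + 5221/580) = -3 + 1/(70644581/580) = -3 + 580/70644581 = -211933163/70644581 ≈ -3.0000)
(S + 1/81116)*(z - 385346) = (-211933163/70644581 + 1/81116)*(65 - 385346) = (-211933163/70644581 + 1/81116)*(-385281) = -2455871400761/818629404628*(-385281) = 25572988896124293/22125119044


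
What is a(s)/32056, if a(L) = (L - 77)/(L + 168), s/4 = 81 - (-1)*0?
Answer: 247/15771552 ≈ 1.5661e-5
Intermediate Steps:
s = 324 (s = 4*(81 - (-1)*0) = 4*(81 - 1*0) = 4*(81 + 0) = 4*81 = 324)
a(L) = (-77 + L)/(168 + L)
a(s)/32056 = ((-77 + 324)/(168 + 324))/32056 = (247/492)*(1/32056) = 247/15771552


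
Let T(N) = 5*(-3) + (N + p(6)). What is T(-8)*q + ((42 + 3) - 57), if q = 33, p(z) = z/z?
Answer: -738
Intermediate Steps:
p(z) = 1
T(N) = -14 + N (T(N) = 5*(-3) + (N + 1) = -15 + (1 + N) = -14 + N)
T(-8)*q + ((42 + 3) - 57) = (-14 - 8)*33 + ((42 + 3) - 57) = -22*33 + (45 - 57) = -726 - 12 = -738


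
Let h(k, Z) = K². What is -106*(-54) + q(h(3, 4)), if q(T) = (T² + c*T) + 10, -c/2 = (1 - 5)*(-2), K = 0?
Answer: 5734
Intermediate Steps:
c = -16 (c = -2*(1 - 5)*(-2) = -(-8)*(-2) = -2*8 = -16)
h(k, Z) = 0 (h(k, Z) = 0² = 0)
q(T) = 10 + T² - 16*T (q(T) = (T² - 16*T) + 10 = 10 + T² - 16*T)
-106*(-54) + q(h(3, 4)) = -106*(-54) + (10 + 0² - 16*0) = 5724 + (10 + 0 + 0) = 5724 + 10 = 5734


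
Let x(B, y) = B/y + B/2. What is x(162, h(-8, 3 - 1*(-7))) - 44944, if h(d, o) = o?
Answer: -224234/5 ≈ -44847.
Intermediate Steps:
x(B, y) = B/2 + B/y (x(B, y) = B/y + B*(1/2) = B/y + B/2 = B/2 + B/y)
x(162, h(-8, 3 - 1*(-7))) - 44944 = ((1/2)*162 + 162/(3 - 1*(-7))) - 44944 = (81 + 162/(3 + 7)) - 44944 = (81 + 162/10) - 44944 = (81 + 162*(1/10)) - 44944 = (81 + 81/5) - 44944 = 486/5 - 44944 = -224234/5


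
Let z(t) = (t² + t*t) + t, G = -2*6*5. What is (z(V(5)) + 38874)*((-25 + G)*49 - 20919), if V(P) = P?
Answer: -976495036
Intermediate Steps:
G = -60 (G = -12*5 = -60)
z(t) = t + 2*t² (z(t) = (t² + t²) + t = 2*t² + t = t + 2*t²)
(z(V(5)) + 38874)*((-25 + G)*49 - 20919) = (5*(1 + 2*5) + 38874)*((-25 - 60)*49 - 20919) = (5*(1 + 10) + 38874)*(-85*49 - 20919) = (5*11 + 38874)*(-4165 - 20919) = (55 + 38874)*(-25084) = 38929*(-25084) = -976495036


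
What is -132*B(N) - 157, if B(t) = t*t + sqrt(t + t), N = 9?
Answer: -10849 - 396*sqrt(2) ≈ -11409.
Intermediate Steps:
B(t) = t**2 + sqrt(2)*sqrt(t) (B(t) = t**2 + sqrt(2*t) = t**2 + sqrt(2)*sqrt(t))
-132*B(N) - 157 = -132*(9**2 + sqrt(2)*sqrt(9)) - 157 = -132*(81 + sqrt(2)*3) - 157 = -132*(81 + 3*sqrt(2)) - 157 = (-10692 - 396*sqrt(2)) - 157 = -10849 - 396*sqrt(2)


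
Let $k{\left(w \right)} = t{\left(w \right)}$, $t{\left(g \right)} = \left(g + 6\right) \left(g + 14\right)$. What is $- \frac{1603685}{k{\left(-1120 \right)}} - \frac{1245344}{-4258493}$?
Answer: $- \frac{5294912929809}{5246821089412} \approx -1.0092$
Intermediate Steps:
$t{\left(g \right)} = \left(6 + g\right) \left(14 + g\right)$
$k{\left(w \right)} = 84 + w^{2} + 20 w$
$- \frac{1603685}{k{\left(-1120 \right)}} - \frac{1245344}{-4258493} = - \frac{1603685}{84 + \left(-1120\right)^{2} + 20 \left(-1120\right)} - \frac{1245344}{-4258493} = - \frac{1603685}{84 + 1254400 - 22400} - - \frac{1245344}{4258493} = - \frac{1603685}{1232084} + \frac{1245344}{4258493} = - \frac{5294912929809}{5246821089412}$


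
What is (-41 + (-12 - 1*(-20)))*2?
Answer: -66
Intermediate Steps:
(-41 + (-12 - 1*(-20)))*2 = (-41 + (-12 + 20))*2 = (-41 + 8)*2 = -33*2 = -66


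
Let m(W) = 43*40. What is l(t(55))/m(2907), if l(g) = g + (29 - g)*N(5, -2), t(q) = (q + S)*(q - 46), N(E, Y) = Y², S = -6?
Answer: -1207/1720 ≈ -0.70174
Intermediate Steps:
m(W) = 1720
t(q) = (-46 + q)*(-6 + q) (t(q) = (q - 6)*(q - 46) = (-6 + q)*(-46 + q) = (-46 + q)*(-6 + q))
l(g) = 116 - 3*g (l(g) = g + (29 - g)*(-2)² = g + (29 - g)*4 = g + (116 - 4*g) = 116 - 3*g)
l(t(55))/m(2907) = (116 - 3*(276 + 55² - 52*55))/1720 = (116 - 3*(276 + 3025 - 2860))*(1/1720) = (116 - 3*441)*(1/1720) = (116 - 1323)*(1/1720) = -1207*1/1720 = -1207/1720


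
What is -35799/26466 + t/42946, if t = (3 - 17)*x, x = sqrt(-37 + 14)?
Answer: -11933/8822 - 7*I*sqrt(23)/21473 ≈ -1.3526 - 0.0015634*I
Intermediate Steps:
x = I*sqrt(23) (x = sqrt(-23) = I*sqrt(23) ≈ 4.7958*I)
t = -14*I*sqrt(23) (t = (3 - 17)*(I*sqrt(23)) = -14*I*sqrt(23) ≈ -67.142*I)
-35799/26466 + t/42946 = -35799/26466 - 14*I*sqrt(23)/42946 = -35799*1/26466 - 14*I*sqrt(23)*(1/42946) = -11933/8822 - 7*I*sqrt(23)/21473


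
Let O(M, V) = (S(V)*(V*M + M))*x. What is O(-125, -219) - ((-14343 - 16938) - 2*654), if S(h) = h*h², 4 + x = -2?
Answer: 1717315579089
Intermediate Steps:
x = -6 (x = -4 - 2 = -6)
S(h) = h³
O(M, V) = -6*V³*(M + M*V) (O(M, V) = (V³*(V*M + M))*(-6) = (V³*(M*V + M))*(-6) = (V³*(M + M*V))*(-6) = -6*V³*(M + M*V))
O(-125, -219) - ((-14343 - 16938) - 2*654) = -6*(-125)*(-219)³*(1 - 219) - ((-14343 - 16938) - 2*654) = -6*(-125)*(-10503459)*(-218) - (-31281 - 1308) = 1717315546500 - 1*(-32589) = 1717315546500 + 32589 = 1717315579089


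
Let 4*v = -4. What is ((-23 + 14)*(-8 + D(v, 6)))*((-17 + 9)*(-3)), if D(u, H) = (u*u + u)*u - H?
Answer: 3024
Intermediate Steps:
v = -1 (v = (¼)*(-4) = -1)
D(u, H) = -H + u*(u + u²) (D(u, H) = (u² + u)*u - H = (u + u²)*u - H = u*(u + u²) - H = -H + u*(u + u²))
((-23 + 14)*(-8 + D(v, 6)))*((-17 + 9)*(-3)) = ((-23 + 14)*(-8 + ((-1)² + (-1)³ - 1*6)))*((-17 + 9)*(-3)) = (-9*(-8 + (1 - 1 - 6)))*(-8*(-3)) = -9*(-8 - 6)*24 = -9*(-14)*24 = 126*24 = 3024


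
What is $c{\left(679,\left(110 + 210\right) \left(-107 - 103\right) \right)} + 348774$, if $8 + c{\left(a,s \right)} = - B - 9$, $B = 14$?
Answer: $348743$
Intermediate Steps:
$c{\left(a,s \right)} = -31$ ($c{\left(a,s \right)} = -8 - 23 = -31$)
$c{\left(679,\left(110 + 210\right) \left(-107 - 103\right) \right)} + 348774 = -31 + 348774 = 348743$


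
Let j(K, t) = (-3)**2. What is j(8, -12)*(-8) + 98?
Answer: 26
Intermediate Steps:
j(K, t) = 9
j(8, -12)*(-8) + 98 = 9*(-8) + 98 = -72 + 98 = 26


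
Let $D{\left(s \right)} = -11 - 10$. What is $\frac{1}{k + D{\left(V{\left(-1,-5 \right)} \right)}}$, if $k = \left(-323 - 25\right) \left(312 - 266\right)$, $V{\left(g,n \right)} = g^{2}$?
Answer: $- \frac{1}{16029} \approx -6.2387 \cdot 10^{-5}$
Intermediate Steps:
$D{\left(s \right)} = -21$ ($D{\left(s \right)} = -11 - 10 = -21$)
$k = -16008$ ($k = \left(-348\right) 46 = -16008$)
$\frac{1}{k + D{\left(V{\left(-1,-5 \right)} \right)}} = \frac{1}{-16008 - 21} = \frac{1}{-16029} = - \frac{1}{16029}$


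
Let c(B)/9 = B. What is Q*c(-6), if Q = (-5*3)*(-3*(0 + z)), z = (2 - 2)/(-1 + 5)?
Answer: 0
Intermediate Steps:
c(B) = 9*B
z = 0 (z = 0/4 = 0*(1/4) = 0)
Q = 0 (Q = (-5*3)*(-3*(0 + 0)) = -(-45)*0 = -15*0 = 0)
Q*c(-6) = 0*(9*(-6)) = 0*(-54) = 0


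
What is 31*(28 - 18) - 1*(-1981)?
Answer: 2291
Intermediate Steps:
31*(28 - 18) - 1*(-1981) = 31*10 + 1981 = 310 + 1981 = 2291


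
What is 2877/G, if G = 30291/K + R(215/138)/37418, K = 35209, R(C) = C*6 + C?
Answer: 523062047423412/156466141589 ≈ 3343.0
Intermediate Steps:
R(C) = 7*C (R(C) = 6*C + C = 7*C)
G = 156466141589/181808149956 (G = 30291/35209 + (7*(215/138))/37418 = 30291*(1/35209) + (7*(215*(1/138)))*(1/37418) = 30291/35209 + (7*(215/138))*(1/37418) = 30291/35209 + (1505/138)*(1/37418) = 30291/35209 + 1505/5163684 = 156466141589/181808149956 ≈ 0.86061)
2877/G = 2877/(156466141589/181808149956) = 2877*(181808149956/156466141589) = 523062047423412/156466141589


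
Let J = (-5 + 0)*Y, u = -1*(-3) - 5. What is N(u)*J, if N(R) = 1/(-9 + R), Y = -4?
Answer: -20/11 ≈ -1.8182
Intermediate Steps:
u = -2 (u = 3 - 5 = -2)
J = 20 (J = (-5 + 0)*(-4) = -5*(-4) = 20)
N(u)*J = 20/(-9 - 2) = 20/(-11) = -1/11*20 = -20/11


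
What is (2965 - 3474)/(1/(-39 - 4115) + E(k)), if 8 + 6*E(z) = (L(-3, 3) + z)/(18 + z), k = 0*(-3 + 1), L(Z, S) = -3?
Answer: 38058948/101791 ≈ 373.89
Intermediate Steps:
k = 0 (k = 0*(-2) = 0)
E(z) = -4/3 + (-3 + z)/(6*(18 + z)) (E(z) = -4/3 + ((-3 + z)/(18 + z))/6 = -4/3 + (-3 + z)/(6*(18 + z)))
(2965 - 3474)/(1/(-39 - 4115) + E(k)) = (2965 - 3474)/(1/(-39 - 4115) + 7*(-21 - 1*0)/(6*(18 + 0))) = -509/(1/(-4154) + (7/6)*(-21 + 0)/18) = -509/(-1/4154 + (7/6)*(1/18)*(-21)) = -509/(-1/4154 - 49/36) = -509/(-101791/74772) = -509*(-74772/101791) = 38058948/101791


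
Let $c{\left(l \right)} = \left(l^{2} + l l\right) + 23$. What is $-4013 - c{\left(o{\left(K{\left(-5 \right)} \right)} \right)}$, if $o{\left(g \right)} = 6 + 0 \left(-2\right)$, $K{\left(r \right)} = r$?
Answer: $-4108$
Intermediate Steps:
$o{\left(g \right)} = 6$ ($o{\left(g \right)} = 6 + 0 = 6$)
$c{\left(l \right)} = 23 + 2 l^{2}$ ($c{\left(l \right)} = \left(l^{2} + l^{2}\right) + 23 = 2 l^{2} + 23 = 23 + 2 l^{2}$)
$-4013 - c{\left(o{\left(K{\left(-5 \right)} \right)} \right)} = -4013 - \left(23 + 2 \cdot 6^{2}\right) = -4013 - \left(23 + 2 \cdot 36\right) = -4013 - \left(23 + 72\right) = -4013 - 95 = -4108$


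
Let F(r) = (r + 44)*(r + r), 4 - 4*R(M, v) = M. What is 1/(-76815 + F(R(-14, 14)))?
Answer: -2/152757 ≈ -1.3093e-5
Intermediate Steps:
R(M, v) = 1 - M/4
F(r) = 2*r*(44 + r) (F(r) = (44 + r)*(2*r) = 2*r*(44 + r))
1/(-76815 + F(R(-14, 14))) = 1/(-76815 + 2*(1 - 1/4*(-14))*(44 + (1 - 1/4*(-14)))) = 1/(-76815 + 2*(1 + 7/2)*(44 + (1 + 7/2))) = 1/(-76815 + 2*(9/2)*(44 + 9/2)) = 1/(-76815 + 2*(9/2)*(97/2)) = 1/(-76815 + 873/2) = 1/(-152757/2) = -2/152757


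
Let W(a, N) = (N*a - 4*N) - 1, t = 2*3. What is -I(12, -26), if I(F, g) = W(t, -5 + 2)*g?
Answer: -182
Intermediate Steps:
t = 6
W(a, N) = -1 - 4*N + N*a (W(a, N) = (-4*N + N*a) - 1 = -1 - 4*N + N*a)
I(F, g) = -7*g (I(F, g) = (-1 - 4*(-5 + 2) + (-5 + 2)*6)*g = (-1 - 4*(-3) - 3*6)*g = (-1 + 12 - 18)*g = -7*g)
-I(12, -26) = -(-7)*(-26) = -1*182 = -182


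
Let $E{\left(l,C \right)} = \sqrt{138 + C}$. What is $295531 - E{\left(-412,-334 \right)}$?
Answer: $295531 - 14 i \approx 2.9553 \cdot 10^{5} - 14.0 i$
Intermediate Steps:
$295531 - E{\left(-412,-334 \right)} = 295531 - \sqrt{138 - 334} = 295531 - \sqrt{-196} = 295531 - 14 i$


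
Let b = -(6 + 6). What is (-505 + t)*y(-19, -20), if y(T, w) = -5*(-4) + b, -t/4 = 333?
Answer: -14696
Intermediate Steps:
t = -1332 (t = -4*333 = -1332)
b = -12 (b = -1*12 = -12)
y(T, w) = 8 (y(T, w) = -5*(-4) - 12 = 20 - 12 = 8)
(-505 + t)*y(-19, -20) = (-505 - 1332)*8 = -1837*8 = -14696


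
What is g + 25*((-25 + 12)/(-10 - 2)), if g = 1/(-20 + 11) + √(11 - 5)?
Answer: 971/36 + √6 ≈ 29.422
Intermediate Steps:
g = -⅑ + √6 (g = 1/(-9) + √6 = -⅑ + √6 ≈ 2.3384)
g + 25*((-25 + 12)/(-10 - 2)) = (-⅑ + √6) + 25*((-25 + 12)/(-10 - 2)) = (-⅑ + √6) + 25*(-13/(-12)) = (-⅑ + √6) + 25*(-13*(-1/12)) = (-⅑ + √6) + 25*(13/12) = (-⅑ + √6) + 325/12 = 971/36 + √6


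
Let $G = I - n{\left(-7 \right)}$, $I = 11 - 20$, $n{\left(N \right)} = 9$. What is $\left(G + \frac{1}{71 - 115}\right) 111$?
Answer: $- \frac{88023}{44} \approx -2000.5$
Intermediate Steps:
$I = -9$
$G = -18$ ($G = -9 - 9 = -18$)
$\left(G + \frac{1}{71 - 115}\right) 111 = \left(-18 + \frac{1}{71 - 115}\right) 111 = \left(-18 + \frac{1}{-44}\right) 111 = \left(-18 - \frac{1}{44}\right) 111 = \left(- \frac{793}{44}\right) 111 = - \frac{88023}{44}$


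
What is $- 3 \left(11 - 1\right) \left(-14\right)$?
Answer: $420$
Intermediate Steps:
$- 3 \left(11 - 1\right) \left(-14\right) = \left(-3\right) 10 \left(-14\right) = \left(-30\right) \left(-14\right) = 420$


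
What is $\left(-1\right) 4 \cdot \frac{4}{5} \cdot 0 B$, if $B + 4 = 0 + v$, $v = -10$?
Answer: $0$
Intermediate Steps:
$B = -14$ ($B = -4 + \left(0 - 10\right) = -4 - 10 = -14$)
$\left(-1\right) 4 \cdot \frac{4}{5} \cdot 0 B = \left(-1\right) 4 \cdot \frac{4}{5} \cdot 0 \left(-14\right) = - 4 \cdot 4 \cdot \frac{1}{5} \cdot 0 \left(-14\right) = \left(-4\right) \frac{4}{5} \cdot 0 \left(-14\right) = \left(- \frac{16}{5}\right) 0 \left(-14\right) = 0 \left(-14\right) = 0$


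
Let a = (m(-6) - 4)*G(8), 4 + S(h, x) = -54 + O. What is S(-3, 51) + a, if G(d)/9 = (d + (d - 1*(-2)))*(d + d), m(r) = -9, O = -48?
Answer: -33802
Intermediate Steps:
G(d) = 18*d*(2 + 2*d) (G(d) = 9*((d + (d - 1*(-2)))*(d + d)) = 9*((d + (d + 2))*(2*d)) = 9*((d + (2 + d))*(2*d)) = 9*((2 + 2*d)*(2*d)) = 9*(2*d*(2 + 2*d)) = 18*d*(2 + 2*d))
S(h, x) = -106 (S(h, x) = -4 + (-54 - 48) = -4 - 102 = -106)
a = -33696 (a = (-9 - 4)*(36*8*(1 + 8)) = -468*8*9 = -13*2592 = -33696)
S(-3, 51) + a = -106 - 33696 = -33802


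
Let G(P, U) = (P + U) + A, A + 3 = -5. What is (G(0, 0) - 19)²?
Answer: 729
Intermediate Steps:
A = -8 (A = -3 - 5 = -8)
G(P, U) = -8 + P + U (G(P, U) = (P + U) - 8 = -8 + P + U)
(G(0, 0) - 19)² = ((-8 + 0 + 0) - 19)² = (-8 - 19)² = (-27)² = 729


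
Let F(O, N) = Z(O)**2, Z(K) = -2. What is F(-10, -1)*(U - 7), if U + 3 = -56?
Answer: -264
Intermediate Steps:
F(O, N) = 4 (F(O, N) = (-2)**2 = 4)
U = -59 (U = -3 - 56 = -59)
F(-10, -1)*(U - 7) = 4*(-59 - 7) = 4*(-66) = -264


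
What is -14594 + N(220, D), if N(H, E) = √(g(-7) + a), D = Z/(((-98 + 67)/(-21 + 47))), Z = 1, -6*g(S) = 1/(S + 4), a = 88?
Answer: -14594 + √3170/6 ≈ -14585.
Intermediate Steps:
g(S) = -1/(6*(4 + S)) (g(S) = -1/(6*(S + 4)) = -1/(6*(4 + S)))
D = -26/31 (D = 1/((-98 + 67)/(-21 + 47)) = 1/(-31/26) = 1*(-26/31) = -26/31 ≈ -0.83871)
N(H, E) = √3170/6 (N(H, E) = √(-1/(24 + 6*(-7)) + 88) = √(-1/(24 - 42) + 88) = √(-1/(-18) + 88) = √(-1*(-1/18) + 88) = √(1/18 + 88) = √(1585/18) = √3170/6)
-14594 + N(220, D) = -14594 + √3170/6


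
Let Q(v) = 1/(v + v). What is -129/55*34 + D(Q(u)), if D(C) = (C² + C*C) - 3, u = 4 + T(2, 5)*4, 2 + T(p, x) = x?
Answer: -2330057/28160 ≈ -82.744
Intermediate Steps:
T(p, x) = -2 + x
u = 16 (u = 4 + (-2 + 5)*4 = 4 + 3*4 = 4 + 12 = 16)
Q(v) = 1/(2*v)
D(C) = -3 + 2*C² (D(C) = (C² + C²) - 3 = 2*C² - 3 = -3 + 2*C²)
-129/55*34 + D(Q(u)) = -129/55*34 + (-3 + 2*((½)/16)²) = -129*1/55*34 + (-3 + 2*((½)*(1/16))²) = -129/55*34 + (-3 + 2*(1/32)²) = -4386/55 + (-3 + 2*(1/1024)) = -4386/55 + (-3 + 1/512) = -4386/55 - 1535/512 = -2330057/28160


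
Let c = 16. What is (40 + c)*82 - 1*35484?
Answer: -30892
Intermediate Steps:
(40 + c)*82 - 1*35484 = (40 + 16)*82 - 1*35484 = 56*82 - 35484 = 4592 - 35484 = -30892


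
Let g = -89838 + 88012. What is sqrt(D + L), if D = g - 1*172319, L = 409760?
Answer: sqrt(235615) ≈ 485.40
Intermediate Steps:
g = -1826
D = -174145 (D = -1826 - 1*172319 = -1826 - 172319 = -174145)
sqrt(D + L) = sqrt(-174145 + 409760) = sqrt(235615)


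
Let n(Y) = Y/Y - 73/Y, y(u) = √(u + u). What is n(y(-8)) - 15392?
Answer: -15391 + 73*I/4 ≈ -15391.0 + 18.25*I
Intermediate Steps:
y(u) = √2*√u (y(u) = √(2*u) = √2*√u)
n(Y) = 1 - 73/Y
n(y(-8)) - 15392 = (-73 + √2*√(-8))/((√2*√(-8))) - 15392 = (-73 + √2*(2*I*√2))/((√2*(2*I*√2))) - 15392 = (-73 + 4*I)/((4*I)) - 15392 = (-I/4)*(-73 + 4*I) - 15392 = -I*(-73 + 4*I)/4 - 15392 = -15392 - I*(-73 + 4*I)/4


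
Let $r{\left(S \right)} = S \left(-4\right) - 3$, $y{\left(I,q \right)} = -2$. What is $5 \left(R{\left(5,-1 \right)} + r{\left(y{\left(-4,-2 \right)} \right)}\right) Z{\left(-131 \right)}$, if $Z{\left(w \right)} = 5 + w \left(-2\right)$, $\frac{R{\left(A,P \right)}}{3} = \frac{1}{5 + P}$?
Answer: $\frac{30705}{4} \approx 7676.3$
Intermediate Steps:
$R{\left(A,P \right)} = \frac{3}{5 + P}$
$Z{\left(w \right)} = 5 - 2 w$
$r{\left(S \right)} = -3 - 4 S$ ($r{\left(S \right)} = - 4 S - 3 = -3 - 4 S$)
$5 \left(R{\left(5,-1 \right)} + r{\left(y{\left(-4,-2 \right)} \right)}\right) Z{\left(-131 \right)} = 5 \left(\frac{3}{5 - 1} - -5\right) \left(5 - -262\right) = 5 \left(\frac{3}{4} + \left(-3 + 8\right)\right) \left(5 + 262\right) = 5 \left(3 \cdot \frac{1}{4} + 5\right) 267 = 5 \left(\frac{3}{4} + 5\right) 267 = 5 \cdot \frac{23}{4} \cdot 267 = \frac{115}{4} \cdot 267 = \frac{30705}{4}$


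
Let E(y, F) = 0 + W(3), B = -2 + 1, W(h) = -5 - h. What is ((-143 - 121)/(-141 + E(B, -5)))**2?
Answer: 69696/22201 ≈ 3.1393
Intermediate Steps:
B = -1
E(y, F) = -8 (E(y, F) = 0 + (-5 - 1*3) = 0 + (-5 - 3) = 0 - 8 = -8)
((-143 - 121)/(-141 + E(B, -5)))**2 = ((-143 - 121)/(-141 - 8))**2 = (-264/(-149))**2 = (-264*(-1/149))**2 = (264/149)**2 = 69696/22201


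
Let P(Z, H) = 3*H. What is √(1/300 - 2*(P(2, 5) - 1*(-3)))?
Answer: I*√32397/30 ≈ 5.9997*I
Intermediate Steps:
√(1/300 - 2*(P(2, 5) - 1*(-3))) = √(1/300 - 2*(3*5 - 1*(-3))) = √(1*(1/300) - 2*(15 + 3)) = √(1/300 - 2*18) = √(1/300 - 36) = √(-10799/300) = I*√32397/30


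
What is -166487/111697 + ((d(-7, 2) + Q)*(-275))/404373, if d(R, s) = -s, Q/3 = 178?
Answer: -83664118751/45167250981 ≈ -1.8523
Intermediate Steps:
Q = 534 (Q = 3*178 = 534)
-166487/111697 + ((d(-7, 2) + Q)*(-275))/404373 = -166487/111697 + ((-1*2 + 534)*(-275))/404373 = -166487*1/111697 + ((-2 + 534)*(-275))*(1/404373) = -166487/111697 + (532*(-275))*(1/404373) = -166487/111697 - 146300*1/404373 = -166487/111697 - 146300/404373 = -83664118751/45167250981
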